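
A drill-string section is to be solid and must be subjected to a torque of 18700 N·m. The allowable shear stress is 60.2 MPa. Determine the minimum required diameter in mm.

117 mm

For a solid shaft τ_max = 16T/(πd³), so d = (16T/(π τ_allow))^(1/3) = (16·18700/(π·6.02×10^7))^(1/3) = 0.1165 m.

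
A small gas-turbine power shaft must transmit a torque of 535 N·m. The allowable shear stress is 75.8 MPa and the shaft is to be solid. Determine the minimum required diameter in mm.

33.0 mm

For a solid shaft τ_max = 16T/(πd³), so d = (16T/(π τ_allow))^(1/3) = (16·535.0/(π·7.58×10^7))^(1/3) = 0.03300 m.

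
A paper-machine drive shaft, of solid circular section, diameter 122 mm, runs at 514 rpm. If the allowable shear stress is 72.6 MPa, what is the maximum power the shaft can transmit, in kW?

J = πd⁴/32 = π(0.122)⁴/32 = 2.175×10^-5 m⁴.
T_max = τ_allow·J/r = 7.26×10^7 × 2.175×10^-5 / 0.0610 = 25880 N·m.
ω = 2π·514/60 = 53.83 rad/s, so P_max = T_max·ω = 1.393×10^6 W.

1390 kW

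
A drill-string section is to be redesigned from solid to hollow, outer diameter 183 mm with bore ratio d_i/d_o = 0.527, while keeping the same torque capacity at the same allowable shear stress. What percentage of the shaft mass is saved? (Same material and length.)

23.8 %

Equal τ_max and T ⇒ the solid shaft needs d_s³ = d_o³(1−k⁴), so d_s = 183·(1−0.527⁴)^(1/3) = 178.2 mm.
Area ratio A_h/A_s = d_o²(1−k²)/d_s² = (1−k²)/(1−k⁴)^(2/3) = 0.7620.
Mass saving = 1 − 0.7620 = 23.8 %.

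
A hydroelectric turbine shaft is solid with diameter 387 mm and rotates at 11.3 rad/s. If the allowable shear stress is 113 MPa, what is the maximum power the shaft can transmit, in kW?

14500 kW

J = πd⁴/32 = π(0.387)⁴/32 = 2.202×10^-3 m⁴.
T_max = τ_allow·J/r = 1.13×10^8 × 2.202×10^-3 / 0.194 = 1.286e6 N·m.
ω = 11.3 rad/s, so P_max = T_max·ω = 1.453×10^7 W.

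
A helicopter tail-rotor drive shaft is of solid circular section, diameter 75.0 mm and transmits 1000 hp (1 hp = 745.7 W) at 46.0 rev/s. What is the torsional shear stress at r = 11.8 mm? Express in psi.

ω = 2π·46.0 = 289.0 rad/s, so T = P/ω = 1000×745.7 / 289.0 = 2580 N·m.
J = πd⁴/32 = π(0.0750)⁴/32 = 3.106×10^-6 m⁴.
Shear stress varies linearly with radius: τ = T·r/J = 2580 × 0.0118 / 3.106×10^-6 = 9.801×10^6 Pa.

1420 psi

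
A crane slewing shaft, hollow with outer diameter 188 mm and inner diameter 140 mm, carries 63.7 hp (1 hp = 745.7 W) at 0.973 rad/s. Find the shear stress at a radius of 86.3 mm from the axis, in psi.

ω = 0.973 rad/s, so T = P/ω = 63.7×745.7 / 0.9730 = 48820 N·m.
J = π(d_o⁴ − d_i⁴)/32 = π(0.188⁴ − 0.140⁴)/32 = 8.492×10^-5 m⁴.
Shear stress varies linearly with radius: τ = T·r/J = 48820 × 0.0863 / 8.492×10^-5 = 4.961×10^7 Pa.

7200 psi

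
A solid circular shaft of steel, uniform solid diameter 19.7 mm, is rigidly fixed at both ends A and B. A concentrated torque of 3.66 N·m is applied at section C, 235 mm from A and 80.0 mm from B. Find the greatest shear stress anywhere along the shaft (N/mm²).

1.82 N/mm²

With uniform GJ and both ends fixed, compatibility θ_AC = θ_CB gives T_A·a = T_B·b, together with T_A + T_B = T₀.
T_A = T₀·b/(a+b) = 3.660·80.0/315.0 = 0.9295 N·m; T_B = 2.730 N·m.
τ in each portion: τ_AC = 6.19×10^5 Pa, τ_CB = 1.82×10^6 Pa; maximum is in CB.
τ_max = T_CB·r/J = 2.730·0.00985/1.48×10^-8 = 1.819×10^6 Pa.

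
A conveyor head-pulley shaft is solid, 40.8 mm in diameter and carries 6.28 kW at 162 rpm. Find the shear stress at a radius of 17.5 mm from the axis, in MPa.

23.8 MPa

ω = 2π·162/60 = 16.96 rad/s, so T = P/ω = 6.28×10³ / 16.96 = 370.2 N·m.
J = πd⁴/32 = π(0.0408)⁴/32 = 2.720×10^-7 m⁴.
Shear stress varies linearly with radius: τ = T·r/J = 370.2 × 0.0175 / 2.720×10^-7 = 2.381×10^7 Pa.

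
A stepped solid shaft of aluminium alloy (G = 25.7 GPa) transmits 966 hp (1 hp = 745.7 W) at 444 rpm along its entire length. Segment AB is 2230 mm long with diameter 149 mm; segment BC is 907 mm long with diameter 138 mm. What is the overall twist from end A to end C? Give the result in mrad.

ω = 2π·444/60 = 46.50 rad/s, so T = P/ω = 966×745.7 / 46.50 = 15490 N·m.
J_AB = π(0.149)⁴/32 = 4.84×10^-5 m⁴; J_BC = π(0.138)⁴/32 = 3.56×10^-5 m⁴.
θ = (T/G)·Σ L_i/J_i = (15490/25.7×10⁹)·(2.23/4.84×10^-5 + 0.907/3.56×10^-5) = 0.04314 rad.

43.1 mrad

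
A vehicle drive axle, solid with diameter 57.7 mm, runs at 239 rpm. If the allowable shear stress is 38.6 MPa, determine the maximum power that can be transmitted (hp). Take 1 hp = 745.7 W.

J = πd⁴/32 = π(0.0577)⁴/32 = 1.088×10^-6 m⁴.
T_max = τ_allow·J/r = 3.86×10^7 × 1.088×10^-6 / 0.0289 = 1456 N·m.
ω = 2π·239/60 = 25.03 rad/s, so P_max = T_max·ω = 3.644×10^4 W.

48.9 hp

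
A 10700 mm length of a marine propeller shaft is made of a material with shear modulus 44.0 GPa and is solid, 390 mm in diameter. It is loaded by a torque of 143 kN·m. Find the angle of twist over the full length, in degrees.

J = πd⁴/32 = π(0.390)⁴/32 = 2.271×10^-3 m⁴.
θ = T·L/(G·J) = 143000 × 10.7 / (44.0×10⁹ × 2.271×10^-3) = 0.01531 rad.

0.877°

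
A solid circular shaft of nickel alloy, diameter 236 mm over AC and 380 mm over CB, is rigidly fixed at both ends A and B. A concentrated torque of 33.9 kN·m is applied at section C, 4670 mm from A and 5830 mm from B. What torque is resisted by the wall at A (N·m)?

Compatibility: T_A·a/J_AC = T_B·b/J_CB with T_A + T_B = T₀.
J_AC = 3.05×10^-4 m⁴, J_CB = 2.05×10^-3 m⁴, so T_A = T₀·(J_AC/a)/((J_AC/a)+(J_CB/b)) = 5310 N·m, T_B = 28590 N·m.

5310 N·m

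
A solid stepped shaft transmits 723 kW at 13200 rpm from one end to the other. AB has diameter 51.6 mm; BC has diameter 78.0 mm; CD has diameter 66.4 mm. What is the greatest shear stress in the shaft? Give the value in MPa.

ω = 2π·13200/60 = 1382 rad/s, so T = P/ω = 723×10³ / 1382 = 523.0 N·m.
Under the same torque, τ_max = 16T/(πd³) is largest where d is smallest — segment AB (d = 51.6 mm).
τ_max = 16·523.0/(π·(0.0516)³) = 1.939×10^7 Pa.

19.4 MPa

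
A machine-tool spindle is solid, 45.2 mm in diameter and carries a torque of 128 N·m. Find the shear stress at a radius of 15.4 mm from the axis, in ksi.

J = πd⁴/32 = π(0.0452)⁴/32 = 4.098×10^-7 m⁴.
Shear stress varies linearly with radius: τ = T·r/J = 128.0 × 0.0154 / 4.098×10^-7 = 4.810×10^6 Pa.

0.698 ksi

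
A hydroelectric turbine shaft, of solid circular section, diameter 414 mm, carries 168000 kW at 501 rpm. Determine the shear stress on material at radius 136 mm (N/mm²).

151 N/mm²

ω = 2π·501/60 = 52.46 rad/s, so T = P/ω = 168000×10³ / 52.46 = 3.202e6 N·m.
J = πd⁴/32 = π(0.414)⁴/32 = 2.884×10^-3 m⁴.
Shear stress varies linearly with radius: τ = T·r/J = 3.202e6 × 0.136 / 2.884×10^-3 = 1.510×10^8 Pa.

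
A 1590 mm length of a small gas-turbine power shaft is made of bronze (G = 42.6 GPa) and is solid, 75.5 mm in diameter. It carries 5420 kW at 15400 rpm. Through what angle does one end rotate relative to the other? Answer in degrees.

ω = 2π·15400/60 = 1613 rad/s, so T = P/ω = 5420×10³ / 1613 = 3361 N·m.
J = πd⁴/32 = π(0.0755)⁴/32 = 3.190×10^-6 m⁴.
θ = T·L/(G·J) = 3361 × 1.59 / (42.6×10⁹ × 3.190×10^-6) = 0.03932 rad.

2.25°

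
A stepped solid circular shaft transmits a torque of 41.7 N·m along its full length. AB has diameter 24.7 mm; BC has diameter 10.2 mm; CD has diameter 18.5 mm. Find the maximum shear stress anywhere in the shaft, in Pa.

Under the same torque, τ_max = 16T/(πd³) is largest where d is smallest — segment BC (d = 10.2 mm).
τ_max = 16·41.70/(π·(0.0102)³) = 2.001×10^8 Pa.

2.00e8 Pa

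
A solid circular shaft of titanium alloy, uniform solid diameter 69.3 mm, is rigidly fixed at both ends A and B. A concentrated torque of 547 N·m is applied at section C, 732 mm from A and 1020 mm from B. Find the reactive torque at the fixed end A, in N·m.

318 N·m

With uniform GJ and both ends fixed, compatibility θ_AC = θ_CB gives T_A·a = T_B·b, together with T_A + T_B = T₀.
T_A = T₀·b/(a+b) = 547.0·1020/1752 = 318.5 N·m; T_B = 228.5 N·m.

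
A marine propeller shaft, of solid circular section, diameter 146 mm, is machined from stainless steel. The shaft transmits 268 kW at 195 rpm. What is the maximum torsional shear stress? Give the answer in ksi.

ω = 2π·195/60 = 20.42 rad/s, so T = P/ω = 268×10³ / 20.42 = 13120 N·m.
J = πd⁴/32 = π(0.146)⁴/32 = 4.461×10^-5 m⁴.
τ_max = T·r/J = 13120 × 0.0730 / 4.461×10^-5 = 2.148×10^7 Pa.

3.12 ksi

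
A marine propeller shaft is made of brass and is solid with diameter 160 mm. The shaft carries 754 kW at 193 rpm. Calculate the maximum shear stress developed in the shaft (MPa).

ω = 2π·193/60 = 20.21 rad/s, so T = P/ω = 754×10³ / 20.21 = 37310 N·m.
J = πd⁴/32 = π(0.160)⁴/32 = 6.434×10^-5 m⁴.
τ_max = T·r/J = 37310 × 0.0800 / 6.434×10^-5 = 4.639×10^7 Pa.

46.4 MPa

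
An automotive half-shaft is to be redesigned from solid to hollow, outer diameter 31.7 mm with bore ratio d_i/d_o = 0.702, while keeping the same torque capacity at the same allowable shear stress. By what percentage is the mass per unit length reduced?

38.9 %

Equal τ_max and T ⇒ the solid shaft needs d_s³ = d_o³(1−k⁴), so d_s = 31.7·(1−0.702⁴)^(1/3) = 28.89 mm.
Area ratio A_h/A_s = d_o²(1−k²)/d_s² = (1−k²)/(1−k⁴)^(2/3) = 0.6106.
Mass saving = 1 − 0.6106 = 38.9 %.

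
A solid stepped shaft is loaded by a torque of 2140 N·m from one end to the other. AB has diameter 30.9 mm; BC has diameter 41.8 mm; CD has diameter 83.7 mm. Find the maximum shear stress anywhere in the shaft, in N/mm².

369 N/mm²

Under the same torque, τ_max = 16T/(πd³) is largest where d is smallest — segment AB (d = 30.9 mm).
τ_max = 16·2140/(π·(0.0309)³) = 3.694×10^8 Pa.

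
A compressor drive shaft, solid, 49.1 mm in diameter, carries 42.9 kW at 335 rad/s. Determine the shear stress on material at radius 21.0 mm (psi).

684 psi

ω = 335 rad/s, so T = P/ω = 42.9×10³ / 335.0 = 128.1 N·m.
J = πd⁴/32 = π(0.0491)⁴/32 = 5.706×10^-7 m⁴.
Shear stress varies linearly with radius: τ = T·r/J = 128.1 × 0.0210 / 5.706×10^-7 = 4.713×10^6 Pa.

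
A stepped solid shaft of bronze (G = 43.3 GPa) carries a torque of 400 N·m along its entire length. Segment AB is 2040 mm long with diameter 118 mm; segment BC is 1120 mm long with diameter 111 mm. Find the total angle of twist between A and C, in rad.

0.00168 rad

J_AB = π(0.118)⁴/32 = 1.90×10^-5 m⁴; J_BC = π(0.111)⁴/32 = 1.49×10^-5 m⁴.
θ = (T/G)·Σ L_i/J_i = (400.0/43.3×10⁹)·(2.04/1.90×10^-5 + 1.12/1.49×10^-5) = 1.684×10^-3 rad.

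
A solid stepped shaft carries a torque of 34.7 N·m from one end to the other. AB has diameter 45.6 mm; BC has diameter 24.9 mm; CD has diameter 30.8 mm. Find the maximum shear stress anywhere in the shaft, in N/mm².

11.4 N/mm²

Under the same torque, τ_max = 16T/(πd³) is largest where d is smallest — segment BC (d = 24.9 mm).
τ_max = 16·34.70/(π·(0.0249)³) = 1.145×10^7 Pa.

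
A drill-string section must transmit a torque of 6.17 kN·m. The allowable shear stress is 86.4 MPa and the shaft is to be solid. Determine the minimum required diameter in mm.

71.4 mm

For a solid shaft τ_max = 16T/(πd³), so d = (16T/(π τ_allow))^(1/3) = (16·6170/(π·8.64×10^7))^(1/3) = 0.07138 m.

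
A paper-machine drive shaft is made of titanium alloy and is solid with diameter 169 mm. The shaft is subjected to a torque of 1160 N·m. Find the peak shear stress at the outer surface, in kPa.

J = πd⁴/32 = π(0.169)⁴/32 = 8.008×10^-5 m⁴.
τ_max = T·r/J = 1160 × 0.0845 / 8.008×10^-5 = 1.224×10^6 Pa.

1220 kPa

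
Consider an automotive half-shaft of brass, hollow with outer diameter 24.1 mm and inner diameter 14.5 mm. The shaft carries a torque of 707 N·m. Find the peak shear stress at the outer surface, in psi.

42900 psi

J = π(d_o⁴ − d_i⁴)/32 = π(0.0241⁴ − 0.0145⁴)/32 = 2.878×10^-8 m⁴.
τ_max = T·r/J = 707.0 × 0.0120 / 2.878×10^-8 = 2.960×10^8 Pa.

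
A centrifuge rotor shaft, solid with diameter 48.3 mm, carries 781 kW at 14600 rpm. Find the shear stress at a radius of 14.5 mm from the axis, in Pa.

1.39e7 Pa

ω = 2π·14600/60 = 1529 rad/s, so T = P/ω = 781×10³ / 1529 = 510.8 N·m.
J = πd⁴/32 = π(0.0483)⁴/32 = 5.343×10^-7 m⁴.
Shear stress varies linearly with radius: τ = T·r/J = 510.8 × 0.0145 / 5.343×10^-7 = 1.386×10^7 Pa.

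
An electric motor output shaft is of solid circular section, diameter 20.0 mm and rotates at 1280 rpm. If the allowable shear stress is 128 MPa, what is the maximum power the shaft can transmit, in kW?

J = πd⁴/32 = π(0.0200)⁴/32 = 1.571×10^-8 m⁴.
T_max = τ_allow·J/r = 1.28×10^8 × 1.571×10^-8 / 0.0100 = 201.1 N·m.
ω = 2π·1280/60 = 134.0 rad/s, so P_max = T_max·ω = 2.695×10^4 W.

27.0 kW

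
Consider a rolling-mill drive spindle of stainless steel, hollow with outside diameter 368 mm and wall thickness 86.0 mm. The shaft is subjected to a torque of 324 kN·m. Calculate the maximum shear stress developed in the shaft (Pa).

J = π(d_o⁴ − d_i⁴)/32 = π(0.368⁴ − 0.196⁴)/32 = 1.656×10^-3 m⁴.
τ_max = T·r/J = 324000 × 0.184 / 1.656×10^-3 = 3.601×10^7 Pa.

3.60e7 Pa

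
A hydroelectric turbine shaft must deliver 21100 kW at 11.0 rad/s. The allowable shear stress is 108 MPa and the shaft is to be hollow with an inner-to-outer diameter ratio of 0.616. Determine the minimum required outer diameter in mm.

473 mm

ω = 11.0 rad/s, so T = P/ω = 21100×10³ / 11.00 = 1.918e6 N·m.
For a hollow shaft with d_i/d_o = 0.616: τ_max = 16T/(π d_o³ (1−k⁴)), so d_o = [16T/(π τ_allow (1−k⁴))]^(1/3) = [16·1.918e6/(π·1.08×10^8·0.8560)]^(1/3) = 0.4728 m.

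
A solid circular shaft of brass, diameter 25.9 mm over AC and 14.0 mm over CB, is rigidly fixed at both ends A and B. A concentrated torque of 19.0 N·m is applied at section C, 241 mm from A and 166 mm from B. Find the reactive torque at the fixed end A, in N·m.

16.9 N·m

Compatibility: T_A·a/J_AC = T_B·b/J_CB with T_A + T_B = T₀.
J_AC = 4.42×10^-8 m⁴, J_CB = 3.77×10^-9 m⁴, so T_A = T₀·(J_AC/a)/((J_AC/a)+(J_CB/b)) = 16.90 N·m, T_B = 2.095 N·m.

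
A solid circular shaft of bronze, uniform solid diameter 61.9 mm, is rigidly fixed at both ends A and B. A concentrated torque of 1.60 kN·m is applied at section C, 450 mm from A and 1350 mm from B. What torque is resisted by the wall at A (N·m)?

With uniform GJ and both ends fixed, compatibility θ_AC = θ_CB gives T_A·a = T_B·b, together with T_A + T_B = T₀.
T_A = T₀·b/(a+b) = 1600·1350/1800 = 1200 N·m; T_B = 400.0 N·m.

1200 N·m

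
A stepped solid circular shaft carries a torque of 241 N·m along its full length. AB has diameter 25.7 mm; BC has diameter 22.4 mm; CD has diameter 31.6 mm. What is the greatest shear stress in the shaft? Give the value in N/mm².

Under the same torque, τ_max = 16T/(πd³) is largest where d is smallest — segment BC (d = 22.4 mm).
τ_max = 16·241.0/(π·(0.0224)³) = 1.092×10^8 Pa.

109 N/mm²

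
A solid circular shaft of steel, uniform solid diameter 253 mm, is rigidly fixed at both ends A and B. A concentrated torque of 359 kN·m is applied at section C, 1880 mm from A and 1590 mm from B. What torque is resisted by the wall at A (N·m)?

164000 N·m

With uniform GJ and both ends fixed, compatibility θ_AC = θ_CB gives T_A·a = T_B·b, together with T_A + T_B = T₀.
T_A = T₀·b/(a+b) = 359000·1590/3470 = 164500 N·m; T_B = 194500 N·m.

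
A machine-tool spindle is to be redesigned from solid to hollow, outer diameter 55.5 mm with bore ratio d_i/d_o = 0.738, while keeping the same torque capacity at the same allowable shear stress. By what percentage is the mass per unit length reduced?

42.4 %

Equal τ_max and T ⇒ the solid shaft needs d_s³ = d_o³(1−k⁴), so d_s = 55.5·(1−0.738⁴)^(1/3) = 49.36 mm.
Area ratio A_h/A_s = d_o²(1−k²)/d_s² = (1−k²)/(1−k⁴)^(2/3) = 0.5757.
Mass saving = 1 − 0.5757 = 42.4 %.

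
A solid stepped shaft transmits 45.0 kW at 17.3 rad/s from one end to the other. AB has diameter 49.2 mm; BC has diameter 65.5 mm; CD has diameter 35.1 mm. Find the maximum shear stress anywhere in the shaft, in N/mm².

ω = 17.3 rad/s, so T = P/ω = 45.0×10³ / 17.30 = 2601 N·m.
Under the same torque, τ_max = 16T/(πd³) is largest where d is smallest — segment CD (d = 35.1 mm).
τ_max = 16·2601/(π·(0.0351)³) = 3.063×10^8 Pa.

306 N/mm²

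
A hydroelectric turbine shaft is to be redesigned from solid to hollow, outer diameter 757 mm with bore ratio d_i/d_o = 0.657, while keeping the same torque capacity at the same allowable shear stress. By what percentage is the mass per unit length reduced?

34.8 %

Equal τ_max and T ⇒ the solid shaft needs d_s³ = d_o³(1−k⁴), so d_s = 757·(1−0.657⁴)^(1/3) = 706.7 mm.
Area ratio A_h/A_s = d_o²(1−k²)/d_s² = (1−k²)/(1−k⁴)^(2/3) = 0.6521.
Mass saving = 1 − 0.6521 = 34.8 %.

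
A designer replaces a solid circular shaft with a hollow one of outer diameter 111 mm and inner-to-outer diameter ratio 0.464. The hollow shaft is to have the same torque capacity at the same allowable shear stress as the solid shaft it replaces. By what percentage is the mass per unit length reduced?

19.0 %

Equal τ_max and T ⇒ the solid shaft needs d_s³ = d_o³(1−k⁴), so d_s = 111·(1−0.464⁴)^(1/3) = 109.3 mm.
Area ratio A_h/A_s = d_o²(1−k²)/d_s² = (1−k²)/(1−k⁴)^(2/3) = 0.8099.
Mass saving = 1 − 0.8099 = 19.0 %.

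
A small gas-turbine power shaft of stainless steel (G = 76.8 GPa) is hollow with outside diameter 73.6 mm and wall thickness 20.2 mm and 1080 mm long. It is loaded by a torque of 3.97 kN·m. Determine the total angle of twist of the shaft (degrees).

J = π(d_o⁴ − d_i⁴)/32 = π(0.0736⁴ − 0.0332⁴)/32 = 2.762×10^-6 m⁴.
θ = T·L/(G·J) = 3970 × 1.08 / (76.8×10⁹ × 2.762×10^-6) = 0.02022 rad.

1.16°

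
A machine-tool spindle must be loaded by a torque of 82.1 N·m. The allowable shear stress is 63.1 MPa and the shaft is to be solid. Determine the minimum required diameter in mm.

For a solid shaft τ_max = 16T/(πd³), so d = (16T/(π τ_allow))^(1/3) = (16·82.10/(π·6.31×10^7))^(1/3) = 0.01878 m.

18.8 mm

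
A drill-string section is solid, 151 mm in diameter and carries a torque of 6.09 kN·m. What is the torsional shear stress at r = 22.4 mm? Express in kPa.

2670 kPa

J = πd⁴/32 = π(0.151)⁴/32 = 5.104×10^-5 m⁴.
Shear stress varies linearly with radius: τ = T·r/J = 6090 × 0.0224 / 5.104×10^-5 = 2.673×10^6 Pa.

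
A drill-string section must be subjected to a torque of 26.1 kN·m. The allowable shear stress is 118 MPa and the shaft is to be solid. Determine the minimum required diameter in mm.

104 mm

For a solid shaft τ_max = 16T/(πd³), so d = (16T/(π τ_allow))^(1/3) = (16·26100/(π·1.18×10^8))^(1/3) = 0.1041 m.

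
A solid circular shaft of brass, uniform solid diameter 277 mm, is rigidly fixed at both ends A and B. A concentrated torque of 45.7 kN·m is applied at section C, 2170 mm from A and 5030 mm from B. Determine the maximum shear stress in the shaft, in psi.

With uniform GJ and both ends fixed, compatibility θ_AC = θ_CB gives T_A·a = T_B·b, together with T_A + T_B = T₀.
T_A = T₀·b/(a+b) = 45700·5030/7200 = 31930 N·m; T_B = 13770 N·m.
τ in each portion: τ_AC = 7.65×10^6 Pa, τ_CB = 3.30×10^6 Pa; maximum is in AC.
τ_max = T_AC·r/J = 31930·0.139/5.78×10^-4 = 7.650×10^6 Pa.

1110 psi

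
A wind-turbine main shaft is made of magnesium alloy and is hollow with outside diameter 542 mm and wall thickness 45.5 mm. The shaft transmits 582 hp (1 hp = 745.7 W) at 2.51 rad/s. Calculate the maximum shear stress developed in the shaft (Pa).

1.06e7 Pa

ω = 2.51 rad/s, so T = P/ω = 582×745.7 / 2.510 = 172900 N·m.
J = π(d_o⁴ − d_i⁴)/32 = π(0.542⁴ − 0.451⁴)/32 = 4.411×10^-3 m⁴.
τ_max = T·r/J = 172900 × 0.271 / 4.411×10^-3 = 1.062×10^7 Pa.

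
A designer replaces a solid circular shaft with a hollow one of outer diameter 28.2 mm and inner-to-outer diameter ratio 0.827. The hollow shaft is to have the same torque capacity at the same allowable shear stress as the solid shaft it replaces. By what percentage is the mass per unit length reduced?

51.9 %

Equal τ_max and T ⇒ the solid shaft needs d_s³ = d_o³(1−k⁴), so d_s = 28.2·(1−0.827⁴)^(1/3) = 22.85 mm.
Area ratio A_h/A_s = d_o²(1−k²)/d_s² = (1−k²)/(1−k⁴)^(2/3) = 0.4813.
Mass saving = 1 − 0.4813 = 51.9 %.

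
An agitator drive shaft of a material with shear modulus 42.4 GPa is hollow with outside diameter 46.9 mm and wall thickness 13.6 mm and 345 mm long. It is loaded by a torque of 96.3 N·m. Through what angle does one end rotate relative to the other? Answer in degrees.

J = π(d_o⁴ − d_i⁴)/32 = π(0.0469⁴ − 0.0197⁴)/32 = 4.602×10^-7 m⁴.
θ = T·L/(G·J) = 96.30 × 0.345 / (42.4×10⁹ × 4.602×10^-7) = 1.703×10^-3 rad.

0.0976°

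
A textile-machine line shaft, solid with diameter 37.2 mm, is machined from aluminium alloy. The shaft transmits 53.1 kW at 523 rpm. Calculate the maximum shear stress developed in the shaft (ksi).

13.9 ksi

ω = 2π·523/60 = 54.77 rad/s, so T = P/ω = 53.1×10³ / 54.77 = 969.5 N·m.
J = πd⁴/32 = π(0.0372)⁴/32 = 1.880×10^-7 m⁴.
τ_max = T·r/J = 969.5 × 0.0186 / 1.880×10^-7 = 9.592×10^7 Pa.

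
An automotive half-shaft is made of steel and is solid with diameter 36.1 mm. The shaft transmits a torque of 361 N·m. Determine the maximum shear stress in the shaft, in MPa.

39.1 MPa

J = πd⁴/32 = π(0.0361)⁴/32 = 1.667×10^-7 m⁴.
τ_max = T·r/J = 361.0 × 0.0181 / 1.667×10^-7 = 3.908×10^7 Pa.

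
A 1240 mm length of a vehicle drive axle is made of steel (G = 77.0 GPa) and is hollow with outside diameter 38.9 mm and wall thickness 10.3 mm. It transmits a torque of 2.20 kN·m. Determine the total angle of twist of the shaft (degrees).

J = π(d_o⁴ − d_i⁴)/32 = π(0.0389⁴ − 0.0183⁴)/32 = 2.138×10^-7 m⁴.
θ = T·L/(G·J) = 2200 × 1.24 / (77.0×10⁹ × 2.138×10^-7) = 0.1657 rad.

9.49°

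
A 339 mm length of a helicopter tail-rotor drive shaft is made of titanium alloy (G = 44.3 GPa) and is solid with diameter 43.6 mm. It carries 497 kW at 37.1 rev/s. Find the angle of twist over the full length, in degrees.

2.63°

ω = 2π·37.1 = 233.1 rad/s, so T = P/ω = 497×10³ / 233.1 = 2132 N·m.
J = πd⁴/32 = π(0.0436)⁴/32 = 3.548×10^-7 m⁴.
θ = T·L/(G·J) = 2132 × 0.339 / (44.3×10⁹ × 3.548×10^-7) = 0.04599 rad.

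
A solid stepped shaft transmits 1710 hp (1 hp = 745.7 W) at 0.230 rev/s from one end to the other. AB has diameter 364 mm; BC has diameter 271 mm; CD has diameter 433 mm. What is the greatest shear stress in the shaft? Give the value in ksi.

32.7 ksi

ω = 2π·0.230 = 1.445 rad/s, so T = P/ω = 1710×745.7 / 1.445 = 882400 N·m.
Under the same torque, τ_max = 16T/(πd³) is largest where d is smallest — segment BC (d = 271 mm).
τ_max = 16·882400/(π·(0.271)³) = 2.258×10^8 Pa.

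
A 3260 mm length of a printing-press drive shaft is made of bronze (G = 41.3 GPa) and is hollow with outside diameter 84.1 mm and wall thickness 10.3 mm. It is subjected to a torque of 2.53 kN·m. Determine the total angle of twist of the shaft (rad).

J = π(d_o⁴ − d_i⁴)/32 = π(0.0841⁴ − 0.0635⁴)/32 = 3.315×10^-6 m⁴.
θ = T·L/(G·J) = 2530 × 3.26 / (41.3×10⁹ × 3.315×10^-6) = 0.06024 rad.

0.0602 rad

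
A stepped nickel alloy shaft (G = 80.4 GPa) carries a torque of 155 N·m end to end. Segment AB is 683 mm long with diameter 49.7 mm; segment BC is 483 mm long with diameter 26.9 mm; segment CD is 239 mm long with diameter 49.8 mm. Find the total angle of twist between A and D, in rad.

J_AB = π(0.0497)⁴/32 = 5.99×10^-7 m⁴; J_BC = π(0.0269)⁴/32 = 5.14×10^-8 m⁴; J_CD = π(0.0498)⁴/32 = 6.04×10^-7 m⁴.
θ = (T/G)·Σ L_i/J_i = (155.0/80.4×10⁹)·(0.683/5.99×10^-7 + 0.483/5.14×10^-8 + 0.239/6.04×10^-7) = 0.02108 rad.

0.0211 rad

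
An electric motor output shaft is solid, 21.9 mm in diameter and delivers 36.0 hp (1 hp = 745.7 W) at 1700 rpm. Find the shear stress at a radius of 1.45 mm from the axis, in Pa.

9.68e6 Pa

ω = 2π·1700/60 = 178.0 rad/s, so T = P/ω = 36.0×745.7 / 178.0 = 150.8 N·m.
J = πd⁴/32 = π(0.0219)⁴/32 = 2.258×10^-8 m⁴.
Shear stress varies linearly with radius: τ = T·r/J = 150.8 × 0.00145 / 2.258×10^-8 = 9.682×10^6 Pa.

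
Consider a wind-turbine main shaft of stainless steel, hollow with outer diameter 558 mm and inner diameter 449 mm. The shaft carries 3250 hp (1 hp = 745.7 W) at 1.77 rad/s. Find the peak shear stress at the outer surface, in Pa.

ω = 1.77 rad/s, so T = P/ω = 3250×745.7 / 1.770 = 1.369e6 N·m.
J = π(d_o⁴ − d_i⁴)/32 = π(0.558⁴ − 0.449⁴)/32 = 5.528×10^-3 m⁴.
τ_max = T·r/J = 1.369e6 × 0.279 / 5.528×10^-3 = 6.911×10^7 Pa.

6.91e7 Pa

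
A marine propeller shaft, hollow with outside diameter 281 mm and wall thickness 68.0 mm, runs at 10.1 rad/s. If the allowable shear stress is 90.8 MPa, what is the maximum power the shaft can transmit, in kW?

3710 kW

J = π(d_o⁴ − d_i⁴)/32 = π(0.281⁴ − 0.145⁴)/32 = 5.687×10^-4 m⁴.
T_max = τ_allow·J/r = 9.08×10^7 × 5.687×10^-4 / 0.141 = 367500 N·m.
ω = 10.1 rad/s, so P_max = T_max·ω = 3.712×10^6 W.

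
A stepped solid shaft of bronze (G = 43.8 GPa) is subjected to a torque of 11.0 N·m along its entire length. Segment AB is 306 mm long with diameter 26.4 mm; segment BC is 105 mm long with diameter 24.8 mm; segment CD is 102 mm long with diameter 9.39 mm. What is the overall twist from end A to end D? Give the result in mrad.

J_AB = π(0.0264)⁴/32 = 4.77×10^-8 m⁴; J_BC = π(0.0248)⁴/32 = 3.71×10^-8 m⁴; J_CD = π(0.00939)⁴/32 = 7.63×10^-10 m⁴.
θ = (T/G)·Σ L_i/J_i = (11.00/43.8×10⁹)·(0.306/4.77×10^-8 + 0.105/3.71×10^-8 + 0.102/7.63×10^-10) = 0.03588 rad.

35.9 mrad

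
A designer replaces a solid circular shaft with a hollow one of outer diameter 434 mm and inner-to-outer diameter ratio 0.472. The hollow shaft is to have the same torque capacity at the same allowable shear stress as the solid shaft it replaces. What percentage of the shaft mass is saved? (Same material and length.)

19.6 %

Equal τ_max and T ⇒ the solid shaft needs d_s³ = d_o³(1−k⁴), so d_s = 434·(1−0.472⁴)^(1/3) = 426.7 mm.
Area ratio A_h/A_s = d_o²(1−k²)/d_s² = (1−k²)/(1−k⁴)^(2/3) = 0.8040.
Mass saving = 1 − 0.8040 = 19.6 %.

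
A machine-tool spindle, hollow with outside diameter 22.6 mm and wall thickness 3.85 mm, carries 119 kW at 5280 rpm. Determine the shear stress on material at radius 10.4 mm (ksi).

15.6 ksi

ω = 2π·5280/60 = 552.9 rad/s, so T = P/ω = 119×10³ / 552.9 = 215.2 N·m.
J = π(d_o⁴ − d_i⁴)/32 = π(0.0226⁴ − 0.0149⁴)/32 = 2.077×10^-8 m⁴.
Shear stress varies linearly with radius: τ = T·r/J = 215.2 × 0.0104 / 2.077×10^-8 = 1.078×10^8 Pa.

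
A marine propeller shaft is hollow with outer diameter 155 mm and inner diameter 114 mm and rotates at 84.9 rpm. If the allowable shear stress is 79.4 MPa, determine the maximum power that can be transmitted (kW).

J = π(d_o⁴ − d_i⁴)/32 = π(0.155⁴ − 0.114⁴)/32 = 4.009×10^-5 m⁴.
T_max = τ_allow·J/r = 7.94×10^7 × 4.009×10^-5 / 0.0775 = 41070 N·m.
ω = 2π·84.9/60 = 8.891 rad/s, so P_max = T_max·ω = 3.651×10^5 W.

365 kW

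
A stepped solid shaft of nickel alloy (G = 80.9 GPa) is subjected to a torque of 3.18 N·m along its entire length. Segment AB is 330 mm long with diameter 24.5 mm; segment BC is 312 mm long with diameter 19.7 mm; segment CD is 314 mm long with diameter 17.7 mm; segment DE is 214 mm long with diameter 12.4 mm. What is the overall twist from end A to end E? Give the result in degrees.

0.350°

J_AB = π(0.0245)⁴/32 = 3.54×10^-8 m⁴; J_BC = π(0.0197)⁴/32 = 1.48×10^-8 m⁴; J_CD = π(0.0177)⁴/32 = 9.64×10^-9 m⁴; J_DE = π(0.0124)⁴/32 = 2.32×10^-9 m⁴.
θ = (T/G)·Σ L_i/J_i = (3.180/80.9×10⁹)·(0.330/3.54×10^-8 + 0.312/1.48×10^-8 + 0.314/9.64×10^-9 + 0.214/2.32×10^-9) = 6.101×10^-3 rad.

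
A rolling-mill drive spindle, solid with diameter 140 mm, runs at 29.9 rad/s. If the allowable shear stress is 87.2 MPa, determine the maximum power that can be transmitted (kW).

1400 kW

J = πd⁴/32 = π(0.140)⁴/32 = 3.771×10^-5 m⁴.
T_max = τ_allow·J/r = 8.72×10^7 × 3.771×10^-5 / 0.0700 = 46980 N·m.
ω = 29.9 rad/s, so P_max = T_max·ω = 1.405×10^6 W.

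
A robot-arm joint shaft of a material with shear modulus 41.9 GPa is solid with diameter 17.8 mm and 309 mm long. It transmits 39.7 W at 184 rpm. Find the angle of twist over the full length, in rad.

0.00154 rad

ω = 2π·184/60 = 19.27 rad/s, so T = P/ω = 39.7 / 19.27 = 2.060 N·m.
J = πd⁴/32 = π(0.0178)⁴/32 = 9.856×10^-9 m⁴.
θ = T·L/(G·J) = 2.060 × 0.309 / (41.9×10⁹ × 9.856×10^-9) = 1.542×10^-3 rad.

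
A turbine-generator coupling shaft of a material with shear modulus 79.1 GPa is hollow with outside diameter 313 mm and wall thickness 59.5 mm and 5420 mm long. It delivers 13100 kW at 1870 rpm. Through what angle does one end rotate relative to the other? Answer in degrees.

ω = 2π·1870/60 = 195.8 rad/s, so T = P/ω = 13100×10³ / 195.8 = 66900 N·m.
J = π(d_o⁴ − d_i⁴)/32 = π(0.313⁴ − 0.194⁴)/32 = 8.032×10^-4 m⁴.
θ = T·L/(G·J) = 66900 × 5.42 / (79.1×10⁹ × 8.032×10^-4) = 5.707×10^-3 rad.

0.327°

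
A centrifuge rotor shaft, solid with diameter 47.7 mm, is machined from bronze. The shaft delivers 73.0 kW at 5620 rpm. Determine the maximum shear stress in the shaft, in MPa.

5.82 MPa

ω = 2π·5620/60 = 588.5 rad/s, so T = P/ω = 73.0×10³ / 588.5 = 124.0 N·m.
J = πd⁴/32 = π(0.0477)⁴/32 = 5.082×10^-7 m⁴.
τ_max = T·r/J = 124.0 × 0.0239 / 5.082×10^-7 = 5.821×10^6 Pa.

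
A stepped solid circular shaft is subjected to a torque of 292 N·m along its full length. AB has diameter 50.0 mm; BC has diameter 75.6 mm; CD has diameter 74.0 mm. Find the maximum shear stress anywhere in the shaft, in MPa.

Under the same torque, τ_max = 16T/(πd³) is largest where d is smallest — segment AB (d = 50.0 mm).
τ_max = 16·292.0/(π·(0.0500)³) = 1.190×10^7 Pa.

11.9 MPa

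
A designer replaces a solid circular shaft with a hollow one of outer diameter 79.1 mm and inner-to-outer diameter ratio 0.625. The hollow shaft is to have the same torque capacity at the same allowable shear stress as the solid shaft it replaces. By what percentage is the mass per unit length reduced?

32.0 %

Equal τ_max and T ⇒ the solid shaft needs d_s³ = d_o³(1−k⁴), so d_s = 79.1·(1−0.625⁴)^(1/3) = 74.85 mm.
Area ratio A_h/A_s = d_o²(1−k²)/d_s² = (1−k²)/(1−k⁴)^(2/3) = 0.6805.
Mass saving = 1 − 0.6805 = 32.0 %.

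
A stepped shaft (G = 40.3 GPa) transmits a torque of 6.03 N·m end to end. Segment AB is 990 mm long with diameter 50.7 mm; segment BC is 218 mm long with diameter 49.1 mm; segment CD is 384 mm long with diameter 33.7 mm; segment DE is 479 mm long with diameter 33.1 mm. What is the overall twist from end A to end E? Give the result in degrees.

0.0772°

J_AB = π(0.0507)⁴/32 = 6.49×10^-7 m⁴; J_BC = π(0.0491)⁴/32 = 5.71×10^-7 m⁴; J_CD = π(0.0337)⁴/32 = 1.27×10^-7 m⁴; J_DE = π(0.0331)⁴/32 = 1.18×10^-7 m⁴.
θ = (T/G)·Σ L_i/J_i = (6.030/40.3×10⁹)·(0.990/6.49×10^-7 + 0.218/5.71×10^-7 + 0.384/1.27×10^-7 + 0.479/1.18×10^-7) = 1.347×10^-3 rad.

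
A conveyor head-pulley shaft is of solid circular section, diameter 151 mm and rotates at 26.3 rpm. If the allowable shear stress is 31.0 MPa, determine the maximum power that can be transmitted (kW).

J = πd⁴/32 = π(0.151)⁴/32 = 5.104×10^-5 m⁴.
T_max = τ_allow·J/r = 3.10×10^7 × 5.104×10^-5 / 0.0755 = 20960 N·m.
ω = 2π·26.3/60 = 2.754 rad/s, so P_max = T_max·ω = 5.772×10^4 W.

57.7 kW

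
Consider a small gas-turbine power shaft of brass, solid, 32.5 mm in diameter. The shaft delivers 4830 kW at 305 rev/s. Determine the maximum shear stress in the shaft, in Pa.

ω = 2π·305 = 1916 rad/s, so T = P/ω = 4830×10³ / 1916 = 2520 N·m.
J = πd⁴/32 = π(0.0325)⁴/32 = 1.095×10^-7 m⁴.
τ_max = T·r/J = 2520 × 0.0163 / 1.095×10^-7 = 3.739×10^8 Pa.

3.74e8 Pa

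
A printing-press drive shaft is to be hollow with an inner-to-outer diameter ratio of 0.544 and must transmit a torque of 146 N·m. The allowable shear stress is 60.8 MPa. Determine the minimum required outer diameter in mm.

For a hollow shaft with d_i/d_o = 0.544: τ_max = 16T/(π d_o³ (1−k⁴)), so d_o = [16T/(π τ_allow (1−k⁴))]^(1/3) = [16·146.0/(π·6.08×10^7·0.9124)]^(1/3) = 0.02375 m.

23.8 mm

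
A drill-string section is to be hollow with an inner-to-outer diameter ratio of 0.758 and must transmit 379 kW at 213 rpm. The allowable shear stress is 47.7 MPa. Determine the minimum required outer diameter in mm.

139 mm

ω = 2π·213/60 = 22.31 rad/s, so T = P/ω = 379×10³ / 22.31 = 16990 N·m.
For a hollow shaft with d_i/d_o = 0.758: τ_max = 16T/(π d_o³ (1−k⁴)), so d_o = [16T/(π τ_allow (1−k⁴))]^(1/3) = [16·16990/(π·4.77×10^7·0.6699)]^(1/3) = 0.1394 m.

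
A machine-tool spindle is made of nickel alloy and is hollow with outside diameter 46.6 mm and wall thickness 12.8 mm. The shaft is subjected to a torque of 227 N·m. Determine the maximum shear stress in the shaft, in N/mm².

J = π(d_o⁴ − d_i⁴)/32 = π(0.0466⁴ − 0.0210⁴)/32 = 4.439×10^-7 m⁴.
τ_max = T·r/J = 227.0 × 0.0233 / 4.439×10^-7 = 1.192×10^7 Pa.

11.9 N/mm²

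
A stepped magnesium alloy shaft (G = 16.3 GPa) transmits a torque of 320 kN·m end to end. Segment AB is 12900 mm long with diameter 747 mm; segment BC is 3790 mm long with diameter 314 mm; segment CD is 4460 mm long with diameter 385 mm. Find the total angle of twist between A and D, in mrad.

J_AB = π(0.747)⁴/32 = 0.0306 m⁴; J_BC = π(0.314)⁴/32 = 9.54×10^-4 m⁴; J_CD = π(0.385)⁴/32 = 2.16×10^-3 m⁴.
θ = (T/G)·Σ L_i/J_i = (320000/16.3×10⁹)·(12.9/0.0306 + 3.79/9.54×10^-4 + 4.46/2.16×10^-3) = 0.1268 rad.

127 mrad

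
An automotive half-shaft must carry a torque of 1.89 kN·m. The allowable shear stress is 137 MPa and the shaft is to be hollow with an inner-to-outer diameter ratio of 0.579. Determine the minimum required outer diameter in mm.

42.9 mm

For a hollow shaft with d_i/d_o = 0.579: τ_max = 16T/(π d_o³ (1−k⁴)), so d_o = [16T/(π τ_allow (1−k⁴))]^(1/3) = [16·1890/(π·1.37×10^8·0.8876)]^(1/3) = 0.04294 m.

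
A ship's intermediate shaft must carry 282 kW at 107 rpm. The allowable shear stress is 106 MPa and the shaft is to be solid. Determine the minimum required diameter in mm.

ω = 2π·107/60 = 11.21 rad/s, so T = P/ω = 282×10³ / 11.21 = 25170 N·m.
For a solid shaft τ_max = 16T/(πd³), so d = (16T/(π τ_allow))^(1/3) = (16·25170/(π·1.06×10^8))^(1/3) = 0.1065 m.

107 mm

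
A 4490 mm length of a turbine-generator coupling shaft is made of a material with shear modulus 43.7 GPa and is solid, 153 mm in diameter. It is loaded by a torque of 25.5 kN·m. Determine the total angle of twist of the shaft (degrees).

2.79°

J = πd⁴/32 = π(0.153)⁴/32 = 5.380×10^-5 m⁴.
θ = T·L/(G·J) = 25500 × 4.49 / (43.7×10⁹ × 5.380×10^-5) = 0.04870 rad.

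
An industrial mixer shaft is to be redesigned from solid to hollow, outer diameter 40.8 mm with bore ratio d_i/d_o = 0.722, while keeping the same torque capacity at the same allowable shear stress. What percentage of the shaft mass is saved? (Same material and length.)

40.9 %

Equal τ_max and T ⇒ the solid shaft needs d_s³ = d_o³(1−k⁴), so d_s = 40.8·(1−0.722⁴)^(1/3) = 36.71 mm.
Area ratio A_h/A_s = d_o²(1−k²)/d_s² = (1−k²)/(1−k⁴)^(2/3) = 0.5914.
Mass saving = 1 − 0.5914 = 40.9 %.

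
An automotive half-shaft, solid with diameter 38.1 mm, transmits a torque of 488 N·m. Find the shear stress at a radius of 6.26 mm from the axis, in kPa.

14800 kPa

J = πd⁴/32 = π(0.0381)⁴/32 = 2.069×10^-7 m⁴.
Shear stress varies linearly with radius: τ = T·r/J = 488.0 × 0.00626 / 2.069×10^-7 = 1.477×10^7 Pa.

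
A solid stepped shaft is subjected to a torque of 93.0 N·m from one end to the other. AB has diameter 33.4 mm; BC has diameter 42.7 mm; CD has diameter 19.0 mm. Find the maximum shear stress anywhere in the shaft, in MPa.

Under the same torque, τ_max = 16T/(πd³) is largest where d is smallest — segment CD (d = 19.0 mm).
τ_max = 16·93.00/(π·(0.0190)³) = 6.905×10^7 Pa.

69.1 MPa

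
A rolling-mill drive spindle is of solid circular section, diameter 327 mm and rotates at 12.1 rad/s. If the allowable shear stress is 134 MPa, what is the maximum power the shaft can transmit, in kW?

11100 kW

J = πd⁴/32 = π(0.327)⁴/32 = 1.123×10^-3 m⁴.
T_max = τ_allow·J/r = 1.34×10^8 × 1.123×10^-3 / 0.164 = 920000 N·m.
ω = 12.1 rad/s, so P_max = T_max·ω = 1.113×10^7 W.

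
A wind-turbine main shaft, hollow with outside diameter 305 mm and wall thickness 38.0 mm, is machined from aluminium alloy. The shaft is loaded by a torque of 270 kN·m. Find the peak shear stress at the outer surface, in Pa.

7.10e7 Pa

J = π(d_o⁴ − d_i⁴)/32 = π(0.305⁴ − 0.229⁴)/32 = 5.796×10^-4 m⁴.
τ_max = T·r/J = 270000 × 0.152 / 5.796×10^-4 = 7.104×10^7 Pa.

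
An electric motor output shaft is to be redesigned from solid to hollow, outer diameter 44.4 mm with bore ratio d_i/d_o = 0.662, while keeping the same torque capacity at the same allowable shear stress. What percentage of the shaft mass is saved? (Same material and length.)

35.2 %

Equal τ_max and T ⇒ the solid shaft needs d_s³ = d_o³(1−k⁴), so d_s = 44.4·(1−0.662⁴)^(1/3) = 41.35 mm.
Area ratio A_h/A_s = d_o²(1−k²)/d_s² = (1−k²)/(1−k⁴)^(2/3) = 0.6476.
Mass saving = 1 − 0.6476 = 35.2 %.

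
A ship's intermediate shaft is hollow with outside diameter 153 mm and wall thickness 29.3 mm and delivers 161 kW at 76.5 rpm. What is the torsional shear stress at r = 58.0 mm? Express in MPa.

ω = 2π·76.5/60 = 8.011 rad/s, so T = P/ω = 161×10³ / 8.011 = 20100 N·m.
J = π(d_o⁴ − d_i⁴)/32 = π(0.153⁴ − 0.0944⁴)/32 = 4.600×10^-5 m⁴.
Shear stress varies linearly with radius: τ = T·r/J = 20100 × 0.0580 / 4.600×10^-5 = 2.534×10^7 Pa.

25.3 MPa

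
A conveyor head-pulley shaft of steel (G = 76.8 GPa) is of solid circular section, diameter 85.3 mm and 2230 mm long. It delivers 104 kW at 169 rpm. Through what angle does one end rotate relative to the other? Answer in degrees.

ω = 2π·169/60 = 17.70 rad/s, so T = P/ω = 104×10³ / 17.70 = 5876 N·m.
J = πd⁴/32 = π(0.0853)⁴/32 = 5.198×10^-6 m⁴.
θ = T·L/(G·J) = 5876 × 2.23 / (76.8×10⁹ × 5.198×10^-6) = 0.03283 rad.

1.88°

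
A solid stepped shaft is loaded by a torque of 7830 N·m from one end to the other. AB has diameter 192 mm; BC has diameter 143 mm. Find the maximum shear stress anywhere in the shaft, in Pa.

1.36e7 Pa

Under the same torque, τ_max = 16T/(πd³) is largest where d is smallest — segment BC (d = 143 mm).
τ_max = 16·7830/(π·(0.143)³) = 1.364×10^7 Pa.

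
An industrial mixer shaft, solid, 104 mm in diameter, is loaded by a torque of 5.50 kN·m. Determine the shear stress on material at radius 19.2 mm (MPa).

9.19 MPa

J = πd⁴/32 = π(0.104)⁴/32 = 1.149×10^-5 m⁴.
Shear stress varies linearly with radius: τ = T·r/J = 5500 × 0.0192 / 1.149×10^-5 = 9.195×10^6 Pa.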